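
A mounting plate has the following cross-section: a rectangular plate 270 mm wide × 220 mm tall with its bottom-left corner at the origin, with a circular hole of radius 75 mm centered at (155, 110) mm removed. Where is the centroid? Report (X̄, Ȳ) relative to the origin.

X̄ = 126.53 mm, Ȳ = 110.00 mm

Part | A | x̄ᵢ | ȳᵢ | A·x̄ᵢ | A·ȳᵢ
plate | 59400.00 | 135.00 | 110.00 | 8019000.00 | 6534000.00
hole | -17671.46 | 155.00 | 110.00 | -2739076.09 | -1943860.45
Σ | 41728.54 |  |  | 5279923.91 | 4590139.55
X̄ = 5279923.91 / 41728.54 = 126.53 mm
Ȳ = 4590139.55 / 41728.54 = 110.00 mm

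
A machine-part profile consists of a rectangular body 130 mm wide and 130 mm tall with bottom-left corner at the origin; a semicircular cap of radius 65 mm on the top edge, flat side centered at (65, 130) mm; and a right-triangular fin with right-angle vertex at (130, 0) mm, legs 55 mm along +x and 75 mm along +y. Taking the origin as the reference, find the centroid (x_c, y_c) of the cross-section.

rectangular body: A = 130 × 130 = 16900.00, centroid at (65.00, 65.00).
semicircular top: A = ½π·65² = 6636.61, centroid at (65.00, 157.59).
triangular fin: A = ½·55·75 = 2062.50, centroid at (148.33, 25.00).
ΣA = 25599.11 mm², ΣAx_c = 1835817.44 mm³, ΣAy_c = 2195905.72 mm³.
x_c = 1835817.44/25599.11 = 71.71 mm; y_c = 2195905.72/25599.11 = 85.78 mm.

x_c = 71.71 mm, y_c = 85.78 mm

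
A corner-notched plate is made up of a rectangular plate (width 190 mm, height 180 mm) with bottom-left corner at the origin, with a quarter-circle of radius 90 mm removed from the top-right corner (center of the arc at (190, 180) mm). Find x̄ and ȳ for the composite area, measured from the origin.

Part | A | x̄ᵢ | ȳᵢ | A·x̄ᵢ | A·ȳᵢ
plate | 34200.00 | 95.00 | 90.00 | 3249000.00 | 3078000.00
removed quarter-circle | -6361.73 | 151.80 | 141.80 | -965727.77 | -902110.52
Σ | 27838.27 |  |  | 2283272.23 | 2175889.48
x̄ = 2283272.23 / 27838.27 = 82.02 mm
ȳ = 2175889.48 / 27838.27 = 78.16 mm

x̄ = 82.02 mm, ȳ = 78.16 mm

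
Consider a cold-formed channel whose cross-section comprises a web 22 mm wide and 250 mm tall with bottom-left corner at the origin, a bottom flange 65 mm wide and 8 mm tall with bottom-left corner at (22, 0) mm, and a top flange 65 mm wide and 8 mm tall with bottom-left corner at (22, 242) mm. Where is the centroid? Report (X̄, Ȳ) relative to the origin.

X̄ = 17.92 mm, Ȳ = 125.00 mm

web: A = 22 × 250 = 5500.00, centroid at (11.00, 125.00).
bottom flange: A = 65 × 8 = 520.00, centroid at (54.50, 4.00).
top flange: A = 65 × 8 = 520.00, centroid at (54.50, 246.00).
ΣA = 6540.00 mm², ΣAX̄ = 117180.00 mm³, ΣAȲ = 817500.00 mm³.
X̄ = 117180.00/6540.00 = 17.92 mm; Ȳ = 817500.00/6540.00 = 125.00 mm.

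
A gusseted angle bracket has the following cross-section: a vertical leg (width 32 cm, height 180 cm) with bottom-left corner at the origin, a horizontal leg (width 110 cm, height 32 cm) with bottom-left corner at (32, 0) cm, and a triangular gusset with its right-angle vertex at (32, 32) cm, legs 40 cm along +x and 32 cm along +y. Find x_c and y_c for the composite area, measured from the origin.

x_c = 43.09 cm, y_c = 60.69 cm

vertical leg: A = 32 × 180 = 5760.00, centroid at (16.00, 90.00).
horizontal leg: A = 110 × 32 = 3520.00, centroid at (87.00, 16.00).
gusset: A = ½·40·32 = 640.00, centroid at (45.33, 42.67).
ΣA = 9920.00 cm², ΣAx_c = 427413.33 cm³, ΣAy_c = 602026.67 cm³.
x_c = 427413.33/9920.00 = 43.09 cm; y_c = 602026.67/9920.00 = 60.69 cm.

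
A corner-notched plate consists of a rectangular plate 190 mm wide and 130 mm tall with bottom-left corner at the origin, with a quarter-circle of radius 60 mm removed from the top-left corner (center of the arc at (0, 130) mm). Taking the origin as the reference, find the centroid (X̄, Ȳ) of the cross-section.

Part | A | x̄ᵢ | ȳᵢ | A·x̄ᵢ | A·ȳᵢ
plate | 24700.00 | 95.00 | 65.00 | 2346500.00 | 1605500.00
removed quarter-circle | -2827.43 | 25.46 | 104.54 | -72000.00 | -295566.34
Σ | 21872.57 |  |  | 2274500.00 | 1309933.66
X̄ = 2274500.00 / 21872.57 = 103.99 mm
Ȳ = 1309933.66 / 21872.57 = 59.89 mm

X̄ = 103.99 mm, Ȳ = 59.89 mm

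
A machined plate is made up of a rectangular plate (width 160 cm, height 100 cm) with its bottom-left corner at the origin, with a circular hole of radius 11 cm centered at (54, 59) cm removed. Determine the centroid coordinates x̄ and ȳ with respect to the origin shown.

x̄ = 80.63 cm, ȳ = 49.78 cm

Part | A | x̄ᵢ | ȳᵢ | A·x̄ᵢ | A·ȳᵢ
plate | 16000.00 | 80.00 | 50.00 | 1280000.00 | 800000.00
hole | -380.13 | 54.00 | 59.00 | -20527.17 | -22427.83
Σ | 15619.87 |  |  | 1259472.83 | 777572.17
x̄ = 1259472.83 / 15619.87 = 80.63 cm
ȳ = 777572.17 / 15619.87 = 49.78 cm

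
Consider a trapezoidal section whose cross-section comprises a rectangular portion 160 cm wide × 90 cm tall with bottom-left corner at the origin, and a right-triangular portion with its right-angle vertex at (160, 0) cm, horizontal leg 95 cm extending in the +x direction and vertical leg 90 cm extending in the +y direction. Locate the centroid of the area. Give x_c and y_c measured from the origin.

x_c = 105.56 cm, y_c = 41.57 cm

rectangular portion: A = 160 × 90 = 14400.00, centroid at (80.00, 45.00).
triangular portion: A = ½·95·90 = 4275.00, centroid at (191.67, 30.00).
ΣA = 18675.00 cm², ΣAx_c = 1971375.00 cm³, ΣAy_c = 776250.00 cm³.
x_c = 1971375.00/18675.00 = 105.56 cm; y_c = 776250.00/18675.00 = 41.57 cm.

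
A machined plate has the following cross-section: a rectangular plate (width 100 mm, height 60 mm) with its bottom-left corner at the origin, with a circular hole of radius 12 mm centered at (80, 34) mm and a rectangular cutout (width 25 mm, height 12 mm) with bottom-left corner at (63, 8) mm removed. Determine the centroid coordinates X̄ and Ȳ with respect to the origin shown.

X̄ = 45.96 mm, Ȳ = 30.57 mm

plate: A = 100 × 60 = 6000.00, centroid at (50.00, 30.00).
hole 1: A = −π·12² = -452.39, centroid at (80.00, 34.00).
hole 2: A = −(25 × 12) = -300.00, centroid at (75.50, 14.00).
ΣA = 5247.61 mm²
ΣAX̄ = (6000.00)(50.00) + (-452.39)(80.00) + (-300.00)(75.50) = 241158.85 mm³
ΣAȲ = (6000.00)(30.00) + (-452.39)(34.00) + (-300.00)(14.00) = 160418.76 mm³
X̄ = 241158.85 / 5247.61 = 45.96 mm
Ȳ = 160418.76 / 5247.61 = 30.57 mm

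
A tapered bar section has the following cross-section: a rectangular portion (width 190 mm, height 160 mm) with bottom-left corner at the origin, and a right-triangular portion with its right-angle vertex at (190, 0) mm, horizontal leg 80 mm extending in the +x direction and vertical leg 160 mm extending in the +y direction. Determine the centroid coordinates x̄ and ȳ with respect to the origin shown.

x̄ = 116.16 mm, ȳ = 75.36 mm

rectangular portion: A = 190 × 160 = 30400.00, centroid at (95.00, 80.00).
triangular portion: A = ½·80·160 = 6400.00, centroid at (216.67, 53.33).
ΣA = 36800.00 mm²
ΣAx̄ = (30400.00)(95.00) + (6400.00)(216.67) = 4274666.67 mm³
ΣAȳ = (30400.00)(80.00) + (6400.00)(53.33) = 2773333.33 mm³
x̄ = 4274666.67 / 36800.00 = 116.16 mm
ȳ = 2773333.33 / 36800.00 = 75.36 mm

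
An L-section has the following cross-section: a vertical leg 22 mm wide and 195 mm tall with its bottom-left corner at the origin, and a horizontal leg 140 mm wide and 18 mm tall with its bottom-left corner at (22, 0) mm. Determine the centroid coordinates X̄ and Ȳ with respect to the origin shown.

vertical leg: A = 22 × 195 = 4290.00, centroid at (11.00, 97.50).
horizontal leg: A = 140 × 18 = 2520.00, centroid at (92.00, 9.00).
ΣA = 6810.00 mm², ΣAX̄ = 279030.00 mm³, ΣAȲ = 440955.00 mm³.
X̄ = 279030.00/6810.00 = 40.97 mm; Ȳ = 440955.00/6810.00 = 64.75 mm.

X̄ = 40.97 mm, Ȳ = 64.75 mm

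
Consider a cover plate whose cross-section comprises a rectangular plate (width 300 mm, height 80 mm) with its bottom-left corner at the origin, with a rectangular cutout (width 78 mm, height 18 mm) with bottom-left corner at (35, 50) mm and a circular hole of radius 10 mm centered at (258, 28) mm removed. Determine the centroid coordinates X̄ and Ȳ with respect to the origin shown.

X̄ = 153.27 mm, Ȳ = 38.97 mm

plate: A = 300 × 80 = 24000.00, centroid at (150.00, 40.00).
hole 1: A = −(78 × 18) = -1404.00, centroid at (74.00, 59.00).
hole 2: A = −π·10² = -314.16, centroid at (258.00, 28.00).
ΣA = 22281.84 mm²
ΣAX̄ = (24000.00)(150.00) + (-1404.00)(74.00) + (-314.16)(258.00) = 3415050.91 mm³
ΣAȲ = (24000.00)(40.00) + (-1404.00)(59.00) + (-314.16)(28.00) = 868367.54 mm³
X̄ = 3415050.91 / 22281.84 = 153.27 mm
Ȳ = 868367.54 / 22281.84 = 38.97 mm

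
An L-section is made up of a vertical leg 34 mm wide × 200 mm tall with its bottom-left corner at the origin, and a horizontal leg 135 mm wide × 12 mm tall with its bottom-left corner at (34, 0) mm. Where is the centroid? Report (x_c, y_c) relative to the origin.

x_c = 33.26 mm, y_c = 81.91 mm

vertical leg: A = 34 × 200 = 6800.00, centroid at (17.00, 100.00).
horizontal leg: A = 135 × 12 = 1620.00, centroid at (101.50, 6.00).
ΣA = 8420.00 mm²
ΣAx_c = (6800.00)(17.00) + (1620.00)(101.50) = 280030.00 mm³
ΣAy_c = (6800.00)(100.00) + (1620.00)(6.00) = 689720.00 mm³
x_c = 280030.00 / 8420.00 = 33.26 mm
y_c = 689720.00 / 8420.00 = 81.91 mm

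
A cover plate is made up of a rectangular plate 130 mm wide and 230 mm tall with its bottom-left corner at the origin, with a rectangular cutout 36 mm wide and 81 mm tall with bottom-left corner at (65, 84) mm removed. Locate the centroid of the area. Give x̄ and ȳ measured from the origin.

x̄ = 63.05 mm, ȳ = 113.97 mm

plate: A = 130 × 230 = 29900.00, centroid at (65.00, 115.00).
hole: A = −(36 × 81) = -2916.00, centroid at (83.00, 124.50).
ΣA = 26984.00 mm²
ΣAx̄ = (29900.00)(65.00) + (-2916.00)(83.00) = 1701472.00 mm³
ΣAȳ = (29900.00)(115.00) + (-2916.00)(124.50) = 3075458.00 mm³
x̄ = 1701472.00 / 26984.00 = 63.05 mm
ȳ = 3075458.00 / 26984.00 = 113.97 mm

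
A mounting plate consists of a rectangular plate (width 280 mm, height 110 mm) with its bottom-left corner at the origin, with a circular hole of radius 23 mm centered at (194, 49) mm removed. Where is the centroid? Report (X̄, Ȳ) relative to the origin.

X̄ = 136.92 mm, Ȳ = 55.34 mm

plate: A = 280 × 110 = 30800.00, centroid at (140.00, 55.00).
hole: A = −π·23² = -1661.90, centroid at (194.00, 49.00).
ΣA = 29138.10 mm²
ΣAX̄ = (30800.00)(140.00) + (-1661.90)(194.00) = 3989590.91 mm³
ΣAȲ = (30800.00)(55.00) + (-1661.90)(49.00) = 1612566.78 mm³
X̄ = 3989590.91 / 29138.10 = 136.92 mm
Ȳ = 1612566.78 / 29138.10 = 55.34 mm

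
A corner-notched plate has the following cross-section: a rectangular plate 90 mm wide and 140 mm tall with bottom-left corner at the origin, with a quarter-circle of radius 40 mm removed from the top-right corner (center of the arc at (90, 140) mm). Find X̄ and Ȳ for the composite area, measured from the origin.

plate: A = 90 × 140 = 12600.00, centroid at (45.00, 70.00).
removed quarter-circle: A = −¼π·40² = -1256.64, centroid at (73.02, 123.02).
ΣA = 11343.36 mm²
ΣAX̄ = (12600.00)(45.00) + (-1256.64)(73.02) = 475236.00 mm³
ΣAȲ = (12600.00)(70.00) + (-1256.64)(123.02) = 727404.14 mm³
X̄ = 475236.00 / 11343.36 = 41.90 mm
Ȳ = 727404.14 / 11343.36 = 64.13 mm

X̄ = 41.90 mm, Ȳ = 64.13 mm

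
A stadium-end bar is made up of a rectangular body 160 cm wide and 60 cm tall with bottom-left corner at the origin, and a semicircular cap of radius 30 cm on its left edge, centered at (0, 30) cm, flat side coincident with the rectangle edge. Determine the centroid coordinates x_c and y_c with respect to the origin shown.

x_c = 68.10 cm, y_c = 30.00 cm

rectangular body: A = 160 × 60 = 9600.00, centroid at (80.00, 30.00).
semicircular end: A = ½π·30² = 1413.72, centroid at (-12.73, 30.00).
ΣA = 11013.72 cm², ΣAx_c = 750000.00 cm³, ΣAy_c = 330411.50 cm³.
x_c = 750000.00/11013.72 = 68.10 cm; y_c = 330411.50/11013.72 = 30.00 cm.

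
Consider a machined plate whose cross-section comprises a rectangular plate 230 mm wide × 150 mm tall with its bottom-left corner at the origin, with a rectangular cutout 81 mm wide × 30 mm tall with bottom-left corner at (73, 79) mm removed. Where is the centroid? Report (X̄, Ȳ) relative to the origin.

plate: A = 230 × 150 = 34500.00, centroid at (115.00, 75.00).
hole: A = −(81 × 30) = -2430.00, centroid at (113.50, 94.00).
ΣA = 32070.00 mm², ΣAX̄ = 3691695.00 mm³, ΣAȲ = 2359080.00 mm³.
X̄ = 3691695.00/32070.00 = 115.11 mm; Ȳ = 2359080.00/32070.00 = 73.56 mm.

X̄ = 115.11 mm, Ȳ = 73.56 mm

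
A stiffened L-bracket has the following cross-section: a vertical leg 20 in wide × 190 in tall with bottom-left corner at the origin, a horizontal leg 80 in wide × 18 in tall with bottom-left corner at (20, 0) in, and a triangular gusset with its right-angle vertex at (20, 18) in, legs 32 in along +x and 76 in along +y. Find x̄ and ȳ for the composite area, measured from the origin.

x̄ = 25.05 in, ȳ = 66.09 in

vertical leg: A = 20 × 190 = 3800.00, centroid at (10.00, 95.00).
horizontal leg: A = 80 × 18 = 1440.00, centroid at (60.00, 9.00).
gusset: A = ½·32·76 = 1216.00, centroid at (30.67, 43.33).
ΣA = 6456.00 in², ΣAx̄ = 161690.67 in³, ΣAȳ = 426653.33 in³.
x̄ = 161690.67/6456.00 = 25.05 in; ȳ = 426653.33/6456.00 = 66.09 in.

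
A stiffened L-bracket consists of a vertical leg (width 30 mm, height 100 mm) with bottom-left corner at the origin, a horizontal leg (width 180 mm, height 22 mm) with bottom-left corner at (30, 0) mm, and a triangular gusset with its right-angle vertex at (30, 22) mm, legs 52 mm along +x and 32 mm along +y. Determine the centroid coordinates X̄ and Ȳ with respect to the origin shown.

X̄ = 71.81 mm, Ȳ = 28.33 mm

vertical leg: A = 30 × 100 = 3000.00, centroid at (15.00, 50.00).
horizontal leg: A = 180 × 22 = 3960.00, centroid at (120.00, 11.00).
gusset: A = ½·52·32 = 832.00, centroid at (47.33, 32.67).
ΣA = 7792.00 mm², ΣAX̄ = 559581.33 mm³, ΣAȲ = 220738.67 mm³.
X̄ = 559581.33/7792.00 = 71.81 mm; Ȳ = 220738.67/7792.00 = 28.33 mm.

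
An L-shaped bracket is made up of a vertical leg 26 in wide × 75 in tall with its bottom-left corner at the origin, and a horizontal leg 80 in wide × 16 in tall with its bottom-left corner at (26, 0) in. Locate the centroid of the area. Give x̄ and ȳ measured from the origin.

vertical leg: A = 26 × 75 = 1950.00, centroid at (13.00, 37.50).
horizontal leg: A = 80 × 16 = 1280.00, centroid at (66.00, 8.00).
ΣA = 3230.00 in²
ΣAx̄ = (1950.00)(13.00) + (1280.00)(66.00) = 109830.00 in³
ΣAȳ = (1950.00)(37.50) + (1280.00)(8.00) = 83365.00 in³
x̄ = 109830.00 / 3230.00 = 34.00 in
ȳ = 83365.00 / 3230.00 = 25.81 in

x̄ = 34.00 in, ȳ = 25.81 in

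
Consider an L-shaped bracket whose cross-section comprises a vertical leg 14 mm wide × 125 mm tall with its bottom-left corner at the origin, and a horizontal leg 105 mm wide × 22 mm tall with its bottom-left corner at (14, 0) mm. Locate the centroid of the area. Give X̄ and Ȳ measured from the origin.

vertical leg: A = 14 × 125 = 1750.00, centroid at (7.00, 62.50).
horizontal leg: A = 105 × 22 = 2310.00, centroid at (66.50, 11.00).
ΣA = 4060.00 mm²
ΣAX̄ = (1750.00)(7.00) + (2310.00)(66.50) = 165865.00 mm³
ΣAȲ = (1750.00)(62.50) + (2310.00)(11.00) = 134785.00 mm³
X̄ = 165865.00 / 4060.00 = 40.85 mm
Ȳ = 134785.00 / 4060.00 = 33.20 mm

X̄ = 40.85 mm, Ȳ = 33.20 mm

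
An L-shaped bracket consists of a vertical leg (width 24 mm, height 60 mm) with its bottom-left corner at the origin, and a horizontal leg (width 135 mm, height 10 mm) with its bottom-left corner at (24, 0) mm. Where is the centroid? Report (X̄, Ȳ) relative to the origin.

X̄ = 50.47 mm, Ȳ = 17.90 mm

vertical leg: A = 24 × 60 = 1440.00, centroid at (12.00, 30.00).
horizontal leg: A = 135 × 10 = 1350.00, centroid at (91.50, 5.00).
ΣA = 2790.00 mm², ΣAX̄ = 140805.00 mm³, ΣAȲ = 49950.00 mm³.
X̄ = 140805.00/2790.00 = 50.47 mm; Ȳ = 49950.00/2790.00 = 17.90 mm.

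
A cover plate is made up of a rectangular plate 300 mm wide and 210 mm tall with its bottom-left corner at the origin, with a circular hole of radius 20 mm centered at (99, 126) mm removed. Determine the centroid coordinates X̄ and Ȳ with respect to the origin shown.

plate: A = 300 × 210 = 63000.00, centroid at (150.00, 105.00).
hole: A = −π·20² = -1256.64, centroid at (99.00, 126.00).
ΣA = 61743.36 mm², ΣAX̄ = 9325592.93 mm³, ΣAȲ = 6456663.73 mm³.
X̄ = 9325592.93/61743.36 = 151.04 mm; Ȳ = 6456663.73/61743.36 = 104.57 mm.

X̄ = 151.04 mm, Ȳ = 104.57 mm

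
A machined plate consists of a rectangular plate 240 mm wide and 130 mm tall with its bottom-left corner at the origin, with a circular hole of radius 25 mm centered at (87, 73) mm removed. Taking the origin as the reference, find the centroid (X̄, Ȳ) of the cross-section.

X̄ = 122.22 mm, Ȳ = 64.46 mm

plate: A = 240 × 130 = 31200.00, centroid at (120.00, 65.00).
hole: A = −π·25² = -1963.50, centroid at (87.00, 73.00).
ΣA = 29236.50 mm², ΣAX̄ = 3573175.90 mm³, ΣAȲ = 1884664.84 mm³.
X̄ = 3573175.90/29236.50 = 122.22 mm; Ȳ = 1884664.84/29236.50 = 64.46 mm.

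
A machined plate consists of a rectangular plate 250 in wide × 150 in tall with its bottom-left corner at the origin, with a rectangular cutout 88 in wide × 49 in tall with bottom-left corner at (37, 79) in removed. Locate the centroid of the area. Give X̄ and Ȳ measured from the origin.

X̄ = 130.72 in, Ȳ = 71.30 in

Part | A | x̄ᵢ | ȳᵢ | A·x̄ᵢ | A·ȳᵢ
plate | 37500.00 | 125.00 | 75.00 | 4687500.00 | 2812500.00
hole | -4312.00 | 81.00 | 103.50 | -349272.00 | -446292.00
Σ | 33188.00 |  |  | 4338228.00 | 2366208.00
X̄ = 4338228.00 / 33188.00 = 130.72 in
Ȳ = 2366208.00 / 33188.00 = 71.30 in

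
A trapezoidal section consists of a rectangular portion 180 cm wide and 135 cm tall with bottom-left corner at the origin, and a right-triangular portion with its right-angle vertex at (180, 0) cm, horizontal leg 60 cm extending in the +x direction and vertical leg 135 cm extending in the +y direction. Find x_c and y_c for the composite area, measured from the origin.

rectangular portion: A = 180 × 135 = 24300.00, centroid at (90.00, 67.50).
triangular portion: A = ½·60·135 = 4050.00, centroid at (200.00, 45.00).
ΣA = 28350.00 cm², ΣAx_c = 2997000.00 cm³, ΣAy_c = 1822500.00 cm³.
x_c = 2997000.00/28350.00 = 105.71 cm; y_c = 1822500.00/28350.00 = 64.29 cm.

x_c = 105.71 cm, y_c = 64.29 cm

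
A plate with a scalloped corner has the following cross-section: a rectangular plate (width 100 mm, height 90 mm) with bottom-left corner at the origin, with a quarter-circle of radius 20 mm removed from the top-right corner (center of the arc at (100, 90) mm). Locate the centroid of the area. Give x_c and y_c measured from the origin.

x_c = 48.50 mm, y_c = 43.68 mm

Part | A | x̄ᵢ | ȳᵢ | A·x̄ᵢ | A·ȳᵢ
plate | 9000.00 | 50.00 | 45.00 | 450000.00 | 405000.00
removed quarter-circle | -314.16 | 91.51 | 81.51 | -28749.26 | -25607.67
Σ | 8685.84 |  |  | 421250.74 | 379392.33
x_c = 421250.74 / 8685.84 = 48.50 mm
y_c = 379392.33 / 8685.84 = 43.68 mm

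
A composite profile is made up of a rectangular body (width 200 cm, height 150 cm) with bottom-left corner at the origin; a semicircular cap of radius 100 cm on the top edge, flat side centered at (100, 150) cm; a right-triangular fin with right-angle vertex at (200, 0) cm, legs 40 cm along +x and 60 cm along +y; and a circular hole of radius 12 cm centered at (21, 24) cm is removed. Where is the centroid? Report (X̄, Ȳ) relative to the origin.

rectangular body: A = 200 × 150 = 30000.00, centroid at (100.00, 75.00).
semicircular top: A = ½π·100² = 15707.96, centroid at (100.00, 192.44).
triangular fin: A = ½·40·60 = 1200.00, centroid at (213.33, 20.00).
hole: A = −π·12² = -452.39, centroid at (21.00, 24.00).
ΣA = 46455.57 cm²
ΣAX̄ = (30000.00)(100.00) + (15707.96)(100.00) + (1200.00)(213.33) + (-452.39)(21.00) = 4817296.15 cm³
ΣAȲ = (30000.00)(75.00) + (15707.96)(192.44) + (1200.00)(20.00) + (-452.39)(24.00) = 5286003.81 cm³
X̄ = 4817296.15 / 46455.57 = 103.70 cm
Ȳ = 5286003.81 / 46455.57 = 113.79 cm

X̄ = 103.70 cm, Ȳ = 113.79 cm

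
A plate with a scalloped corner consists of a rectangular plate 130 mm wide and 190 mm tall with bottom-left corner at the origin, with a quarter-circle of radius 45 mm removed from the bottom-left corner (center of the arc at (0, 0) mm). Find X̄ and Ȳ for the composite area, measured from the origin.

X̄ = 68.16 mm, Ȳ = 100.22 mm

plate: A = 130 × 190 = 24700.00, centroid at (65.00, 95.00).
removed quarter-circle: A = −¼π·45² = -1590.43, centroid at (19.10, 19.10).
ΣA = 23109.57 mm², ΣAX̄ = 1575125.00 mm³, ΣAȲ = 2316125.00 mm³.
X̄ = 1575125.00/23109.57 = 68.16 mm; Ȳ = 2316125.00/23109.57 = 100.22 mm.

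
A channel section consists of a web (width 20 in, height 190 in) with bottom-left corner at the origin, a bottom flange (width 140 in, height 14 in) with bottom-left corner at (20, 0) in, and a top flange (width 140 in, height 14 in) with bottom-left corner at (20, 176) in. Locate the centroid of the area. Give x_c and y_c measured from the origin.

x_c = 50.62 in, y_c = 95.00 in

web: A = 20 × 190 = 3800.00, centroid at (10.00, 95.00).
bottom flange: A = 140 × 14 = 1960.00, centroid at (90.00, 7.00).
top flange: A = 140 × 14 = 1960.00, centroid at (90.00, 183.00).
ΣA = 7720.00 in², ΣAx_c = 390800.00 in³, ΣAy_c = 733400.00 in³.
x_c = 390800.00/7720.00 = 50.62 in; y_c = 733400.00/7720.00 = 95.00 in.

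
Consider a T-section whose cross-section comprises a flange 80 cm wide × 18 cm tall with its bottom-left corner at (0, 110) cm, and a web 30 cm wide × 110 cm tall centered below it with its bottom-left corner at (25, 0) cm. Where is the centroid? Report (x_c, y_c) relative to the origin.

Part | A | x̄ᵢ | ȳᵢ | A·x̄ᵢ | A·ȳᵢ
web | 3300.00 | 40.00 | 55.00 | 132000.00 | 181500.00
flange | 1440.00 | 40.00 | 119.00 | 57600.00 | 171360.00
Σ | 4740.00 |  |  | 189600.00 | 352860.00
x_c = 189600.00 / 4740.00 = 40.00 cm
y_c = 352860.00 / 4740.00 = 74.44 cm

x_c = 40.00 cm, y_c = 74.44 cm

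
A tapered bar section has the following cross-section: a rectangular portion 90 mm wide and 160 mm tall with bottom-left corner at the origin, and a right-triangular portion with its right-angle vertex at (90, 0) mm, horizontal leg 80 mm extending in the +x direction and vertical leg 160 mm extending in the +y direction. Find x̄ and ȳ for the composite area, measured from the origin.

x̄ = 67.05 mm, ȳ = 71.79 mm

rectangular portion: A = 90 × 160 = 14400.00, centroid at (45.00, 80.00).
triangular portion: A = ½·80·160 = 6400.00, centroid at (116.67, 53.33).
ΣA = 20800.00 mm²
ΣAx̄ = (14400.00)(45.00) + (6400.00)(116.67) = 1394666.67 mm³
ΣAȳ = (14400.00)(80.00) + (6400.00)(53.33) = 1493333.33 mm³
x̄ = 1394666.67 / 20800.00 = 67.05 mm
ȳ = 1493333.33 / 20800.00 = 71.79 mm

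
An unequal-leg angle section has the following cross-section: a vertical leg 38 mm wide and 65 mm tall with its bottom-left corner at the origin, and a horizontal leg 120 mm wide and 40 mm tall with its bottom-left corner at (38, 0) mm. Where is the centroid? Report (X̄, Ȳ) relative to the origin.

X̄ = 71.16 mm, Ȳ = 24.25 mm

vertical leg: A = 38 × 65 = 2470.00, centroid at (19.00, 32.50).
horizontal leg: A = 120 × 40 = 4800.00, centroid at (98.00, 20.00).
ΣA = 7270.00 mm²
ΣAX̄ = (2470.00)(19.00) + (4800.00)(98.00) = 517330.00 mm³
ΣAȲ = (2470.00)(32.50) + (4800.00)(20.00) = 176275.00 mm³
X̄ = 517330.00 / 7270.00 = 71.16 mm
Ȳ = 176275.00 / 7270.00 = 24.25 mm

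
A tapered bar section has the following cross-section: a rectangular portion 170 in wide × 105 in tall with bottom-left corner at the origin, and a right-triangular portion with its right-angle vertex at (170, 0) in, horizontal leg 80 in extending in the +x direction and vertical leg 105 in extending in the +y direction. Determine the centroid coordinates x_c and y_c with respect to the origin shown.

x_c = 106.27 in, y_c = 49.17 in

Part | A | x̄ᵢ | ȳᵢ | A·x̄ᵢ | A·ȳᵢ
rectangular portion | 17850.00 | 85.00 | 52.50 | 1517250.00 | 937125.00
triangular portion | 4200.00 | 196.67 | 35.00 | 826000.00 | 147000.00
Σ | 22050.00 |  |  | 2343250.00 | 1084125.00
x_c = 2343250.00 / 22050.00 = 106.27 in
y_c = 1084125.00 / 22050.00 = 49.17 in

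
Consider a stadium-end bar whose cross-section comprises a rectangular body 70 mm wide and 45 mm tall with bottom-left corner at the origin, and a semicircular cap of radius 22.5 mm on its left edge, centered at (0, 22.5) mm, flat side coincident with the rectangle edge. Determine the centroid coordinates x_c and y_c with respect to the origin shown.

rectangular body: A = 70 × 45 = 3150.00, centroid at (35.00, 22.50).
semicircular end: A = ½π·22.5² = 795.22, centroid at (-9.55, 22.50).
ΣA = 3945.22 mm², ΣAx_c = 102656.25 mm³, ΣAy_c = 88767.35 mm³.
x_c = 102656.25/3945.22 = 26.02 mm; y_c = 88767.35/3945.22 = 22.50 mm.

x_c = 26.02 mm, y_c = 22.50 mm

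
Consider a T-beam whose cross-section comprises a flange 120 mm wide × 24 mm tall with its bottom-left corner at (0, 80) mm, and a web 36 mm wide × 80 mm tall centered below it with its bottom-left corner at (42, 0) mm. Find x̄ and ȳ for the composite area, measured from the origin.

Part | A | x̄ᵢ | ȳᵢ | A·x̄ᵢ | A·ȳᵢ
web | 2880.00 | 60.00 | 40.00 | 172800.00 | 115200.00
flange | 2880.00 | 60.00 | 92.00 | 172800.00 | 264960.00
Σ | 5760.00 |  |  | 345600.00 | 380160.00
x̄ = 345600.00 / 5760.00 = 60.00 mm
ȳ = 380160.00 / 5760.00 = 66.00 mm

x̄ = 60.00 mm, ȳ = 66.00 mm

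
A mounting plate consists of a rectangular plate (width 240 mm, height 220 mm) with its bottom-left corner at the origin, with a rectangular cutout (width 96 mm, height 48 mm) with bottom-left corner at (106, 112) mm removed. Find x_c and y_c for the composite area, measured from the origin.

plate: A = 240 × 220 = 52800.00, centroid at (120.00, 110.00).
hole: A = −(96 × 48) = -4608.00, centroid at (154.00, 136.00).
ΣA = 48192.00 mm²
ΣAx_c = (52800.00)(120.00) + (-4608.00)(154.00) = 5626368.00 mm³
ΣAy_c = (52800.00)(110.00) + (-4608.00)(136.00) = 5181312.00 mm³
x_c = 5626368.00 / 48192.00 = 116.75 mm
y_c = 5181312.00 / 48192.00 = 107.51 mm

x_c = 116.75 mm, y_c = 107.51 mm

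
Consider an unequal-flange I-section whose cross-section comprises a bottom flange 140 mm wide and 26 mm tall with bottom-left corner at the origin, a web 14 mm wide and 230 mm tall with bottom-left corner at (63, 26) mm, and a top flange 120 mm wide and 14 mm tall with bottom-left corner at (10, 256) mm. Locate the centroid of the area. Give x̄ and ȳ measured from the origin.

x̄ = 70.00 mm, ȳ = 110.44 mm

Part | A | x̄ᵢ | ȳᵢ | A·x̄ᵢ | A·ȳᵢ
bottom flange | 3640.00 | 70.00 | 13.00 | 254800.00 | 47320.00
web | 3220.00 | 70.00 | 141.00 | 225400.00 | 454020.00
top flange | 1680.00 | 70.00 | 263.00 | 117600.00 | 441840.00
Σ | 8540.00 |  |  | 597800.00 | 943180.00
x̄ = 597800.00 / 8540.00 = 70.00 mm
ȳ = 943180.00 / 8540.00 = 110.44 mm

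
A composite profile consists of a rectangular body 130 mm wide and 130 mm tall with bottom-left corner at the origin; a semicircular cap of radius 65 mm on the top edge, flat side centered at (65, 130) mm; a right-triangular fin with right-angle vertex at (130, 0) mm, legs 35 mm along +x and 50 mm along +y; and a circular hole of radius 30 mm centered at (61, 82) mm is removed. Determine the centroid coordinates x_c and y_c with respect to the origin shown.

x_c = 68.63 mm, y_c = 89.28 mm

rectangular body: A = 130 × 130 = 16900.00, centroid at (65.00, 65.00).
semicircular top: A = ½π·65² = 6636.61, centroid at (65.00, 157.59).
triangular fin: A = ½·35·50 = 875.00, centroid at (141.67, 16.67).
hole: A = −π·30² = -2827.43, centroid at (61.00, 82.00).
ΣA = 21584.18 mm², ΣAx_c = 1481364.84 mm³, ΣAy_c = 1927077.01 mm³.
x_c = 1481364.84/21584.18 = 68.63 mm; y_c = 1927077.01/21584.18 = 89.28 mm.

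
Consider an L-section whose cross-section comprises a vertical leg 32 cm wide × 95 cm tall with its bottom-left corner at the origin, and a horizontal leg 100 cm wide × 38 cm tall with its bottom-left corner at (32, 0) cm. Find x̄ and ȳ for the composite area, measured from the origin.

x̄ = 52.67 cm, ȳ = 31.67 cm

vertical leg: A = 32 × 95 = 3040.00, centroid at (16.00, 47.50).
horizontal leg: A = 100 × 38 = 3800.00, centroid at (82.00, 19.00).
ΣA = 6840.00 cm²
ΣAx̄ = (3040.00)(16.00) + (3800.00)(82.00) = 360240.00 cm³
ΣAȳ = (3040.00)(47.50) + (3800.00)(19.00) = 216600.00 cm³
x̄ = 360240.00 / 6840.00 = 52.67 cm
ȳ = 216600.00 / 6840.00 = 31.67 cm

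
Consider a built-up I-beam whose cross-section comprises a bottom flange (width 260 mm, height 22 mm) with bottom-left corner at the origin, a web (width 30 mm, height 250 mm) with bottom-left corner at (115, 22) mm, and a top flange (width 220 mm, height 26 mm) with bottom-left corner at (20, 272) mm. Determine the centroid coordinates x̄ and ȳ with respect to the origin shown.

bottom flange: A = 260 × 22 = 5720.00, centroid at (130.00, 11.00).
web: A = 30 × 250 = 7500.00, centroid at (130.00, 147.00).
top flange: A = 220 × 26 = 5720.00, centroid at (130.00, 285.00).
ΣA = 18940.00 mm², ΣAx̄ = 2462200.00 mm³, ΣAȳ = 2795620.00 mm³.
x̄ = 2462200.00/18940.00 = 130.00 mm; ȳ = 2795620.00/18940.00 = 147.60 mm.

x̄ = 130.00 mm, ȳ = 147.60 mm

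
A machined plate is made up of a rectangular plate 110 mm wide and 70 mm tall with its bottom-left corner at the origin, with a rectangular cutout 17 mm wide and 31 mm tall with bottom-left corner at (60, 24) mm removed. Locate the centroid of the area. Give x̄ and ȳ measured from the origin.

plate: A = 110 × 70 = 7700.00, centroid at (55.00, 35.00).
hole: A = −(17 × 31) = -527.00, centroid at (68.50, 39.50).
ΣA = 7173.00 mm², ΣAx̄ = 387400.50 mm³, ΣAȳ = 248683.50 mm³.
x̄ = 387400.50/7173.00 = 54.01 mm; ȳ = 248683.50/7173.00 = 34.67 mm.

x̄ = 54.01 mm, ȳ = 34.67 mm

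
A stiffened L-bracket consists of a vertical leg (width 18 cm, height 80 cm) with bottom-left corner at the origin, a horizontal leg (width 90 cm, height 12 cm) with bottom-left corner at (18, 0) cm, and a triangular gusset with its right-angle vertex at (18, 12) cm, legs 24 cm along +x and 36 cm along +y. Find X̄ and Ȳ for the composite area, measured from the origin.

vertical leg: A = 18 × 80 = 1440.00, centroid at (9.00, 40.00).
horizontal leg: A = 90 × 12 = 1080.00, centroid at (63.00, 6.00).
gusset: A = ½·24·36 = 432.00, centroid at (26.00, 24.00).
ΣA = 2952.00 cm², ΣAX̄ = 92232.00 cm³, ΣAȲ = 74448.00 cm³.
X̄ = 92232.00/2952.00 = 31.24 cm; Ȳ = 74448.00/2952.00 = 25.22 cm.

X̄ = 31.24 cm, Ȳ = 25.22 cm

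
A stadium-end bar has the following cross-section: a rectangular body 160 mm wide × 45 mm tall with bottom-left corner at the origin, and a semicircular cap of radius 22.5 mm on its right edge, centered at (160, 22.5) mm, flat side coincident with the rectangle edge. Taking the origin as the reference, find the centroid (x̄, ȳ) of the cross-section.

Part | A | x̄ᵢ | ȳᵢ | A·x̄ᵢ | A·ȳᵢ
rectangular body | 7200.00 | 80.00 | 22.50 | 576000.00 | 162000.00
semicircular end | 795.22 | 169.55 | 22.50 | 134828.25 | 17892.35
Σ | 7995.22 |  |  | 710828.25 | 179892.35
x̄ = 710828.25 / 7995.22 = 88.91 mm
ȳ = 179892.35 / 7995.22 = 22.50 mm

x̄ = 88.91 mm, ȳ = 22.50 mm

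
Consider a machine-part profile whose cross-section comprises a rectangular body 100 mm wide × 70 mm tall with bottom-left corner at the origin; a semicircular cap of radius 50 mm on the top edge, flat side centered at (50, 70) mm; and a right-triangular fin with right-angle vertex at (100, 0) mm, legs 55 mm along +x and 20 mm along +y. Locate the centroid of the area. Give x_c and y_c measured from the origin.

x_c = 53.27 mm, y_c = 52.88 mm

rectangular body: A = 100 × 70 = 7000.00, centroid at (50.00, 35.00).
semicircular top: A = ½π·50² = 3926.99, centroid at (50.00, 91.22).
triangular fin: A = ½·55·20 = 550.00, centroid at (118.33, 6.67).
ΣA = 11476.99 mm²
ΣAx_c = (7000.00)(50.00) + (3926.99)(50.00) + (550.00)(118.33) = 611432.87 mm³
ΣAy_c = (7000.00)(35.00) + (3926.99)(91.22) + (550.00)(6.67) = 606889.36 mm³
x_c = 611432.87 / 11476.99 = 53.27 mm
y_c = 606889.36 / 11476.99 = 52.88 mm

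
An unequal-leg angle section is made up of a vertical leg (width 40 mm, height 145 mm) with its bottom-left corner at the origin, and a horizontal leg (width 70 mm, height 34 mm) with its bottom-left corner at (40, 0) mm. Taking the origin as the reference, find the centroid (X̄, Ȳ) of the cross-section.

vertical leg: A = 40 × 145 = 5800.00, centroid at (20.00, 72.50).
horizontal leg: A = 70 × 34 = 2380.00, centroid at (75.00, 17.00).
ΣA = 8180.00 mm²
ΣAX̄ = (5800.00)(20.00) + (2380.00)(75.00) = 294500.00 mm³
ΣAȲ = (5800.00)(72.50) + (2380.00)(17.00) = 460960.00 mm³
X̄ = 294500.00 / 8180.00 = 36.00 mm
Ȳ = 460960.00 / 8180.00 = 56.35 mm

X̄ = 36.00 mm, Ȳ = 56.35 mm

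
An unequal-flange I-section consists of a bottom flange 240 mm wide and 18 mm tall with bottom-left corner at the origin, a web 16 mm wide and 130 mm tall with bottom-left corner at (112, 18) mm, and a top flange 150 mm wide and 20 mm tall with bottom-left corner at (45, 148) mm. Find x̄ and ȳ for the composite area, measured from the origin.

Part | A | x̄ᵢ | ȳᵢ | A·x̄ᵢ | A·ȳᵢ
bottom flange | 4320.00 | 120.00 | 9.00 | 518400.00 | 38880.00
web | 2080.00 | 120.00 | 83.00 | 249600.00 | 172640.00
top flange | 3000.00 | 120.00 | 158.00 | 360000.00 | 474000.00
Σ | 9400.00 |  |  | 1128000.00 | 685520.00
x̄ = 1128000.00 / 9400.00 = 120.00 mm
ȳ = 685520.00 / 9400.00 = 72.93 mm

x̄ = 120.00 mm, ȳ = 72.93 mm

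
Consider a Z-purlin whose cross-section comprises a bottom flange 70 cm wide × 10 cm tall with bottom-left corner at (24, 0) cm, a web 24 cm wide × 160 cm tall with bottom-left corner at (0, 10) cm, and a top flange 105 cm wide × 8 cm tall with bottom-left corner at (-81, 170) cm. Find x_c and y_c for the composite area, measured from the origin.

x_c = 11.79 cm, y_c = 92.06 cm

bottom flange: A = 70 × 10 = 700.00, centroid at (59.00, 5.00).
web: A = 24 × 160 = 3840.00, centroid at (12.00, 90.00).
top flange: A = 105 × 8 = 840.00, centroid at (-28.50, 174.00).
ΣA = 5380.00 cm²
ΣAx_c = (700.00)(59.00) + (3840.00)(12.00) + (840.00)(-28.50) = 63440.00 cm³
ΣAy_c = (700.00)(5.00) + (3840.00)(90.00) + (840.00)(174.00) = 495260.00 cm³
x_c = 63440.00 / 5380.00 = 11.79 cm
y_c = 495260.00 / 5380.00 = 92.06 cm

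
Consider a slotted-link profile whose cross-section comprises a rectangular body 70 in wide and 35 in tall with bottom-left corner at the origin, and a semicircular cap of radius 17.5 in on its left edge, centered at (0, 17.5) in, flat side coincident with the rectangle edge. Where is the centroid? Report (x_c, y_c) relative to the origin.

x_c = 28.04 in, y_c = 17.50 in

rectangular body: A = 70 × 35 = 2450.00, centroid at (35.00, 17.50).
semicircular end: A = ½π·17.5² = 481.06, centroid at (-7.43, 17.50).
ΣA = 2931.06 in²
ΣAx_c = (2450.00)(35.00) + (481.06)(-7.43) = 82177.08 in³
ΣAy_c = (2450.00)(17.50) + (481.06)(17.50) = 51293.49 in³
x_c = 82177.08 / 2931.06 = 28.04 in
y_c = 51293.49 / 2931.06 = 17.50 in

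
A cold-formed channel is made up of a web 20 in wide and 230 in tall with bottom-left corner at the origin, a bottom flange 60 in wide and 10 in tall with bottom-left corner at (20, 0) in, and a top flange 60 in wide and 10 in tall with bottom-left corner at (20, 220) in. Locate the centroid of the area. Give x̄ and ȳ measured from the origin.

web: A = 20 × 230 = 4600.00, centroid at (10.00, 115.00).
bottom flange: A = 60 × 10 = 600.00, centroid at (50.00, 5.00).
top flange: A = 60 × 10 = 600.00, centroid at (50.00, 225.00).
ΣA = 5800.00 in²
ΣAx̄ = (4600.00)(10.00) + (600.00)(50.00) + (600.00)(50.00) = 106000.00 in³
ΣAȳ = (4600.00)(115.00) + (600.00)(5.00) + (600.00)(225.00) = 667000.00 in³
x̄ = 106000.00 / 5800.00 = 18.28 in
ȳ = 667000.00 / 5800.00 = 115.00 in

x̄ = 18.28 in, ȳ = 115.00 in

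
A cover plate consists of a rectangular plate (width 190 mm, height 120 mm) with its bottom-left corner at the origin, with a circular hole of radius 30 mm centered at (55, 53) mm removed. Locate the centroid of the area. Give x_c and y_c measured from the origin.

plate: A = 190 × 120 = 22800.00, centroid at (95.00, 60.00).
hole: A = −π·30² = -2827.43, centroid at (55.00, 53.00).
ΣA = 19972.57 mm², ΣAx_c = 2010491.16 mm³, ΣAy_c = 1218146.03 mm³.
x_c = 2010491.16/19972.57 = 100.66 mm; y_c = 1218146.03/19972.57 = 60.99 mm.

x_c = 100.66 mm, y_c = 60.99 mm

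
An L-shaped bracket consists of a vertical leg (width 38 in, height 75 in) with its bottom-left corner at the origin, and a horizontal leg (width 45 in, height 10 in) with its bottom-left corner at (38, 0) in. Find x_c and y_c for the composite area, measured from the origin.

Part | A | x̄ᵢ | ȳᵢ | A·x̄ᵢ | A·ȳᵢ
vertical leg | 2850.00 | 19.00 | 37.50 | 54150.00 | 106875.00
horizontal leg | 450.00 | 60.50 | 5.00 | 27225.00 | 2250.00
Σ | 3300.00 |  |  | 81375.00 | 109125.00
x_c = 81375.00 / 3300.00 = 24.66 in
y_c = 109125.00 / 3300.00 = 33.07 in

x_c = 24.66 in, y_c = 33.07 in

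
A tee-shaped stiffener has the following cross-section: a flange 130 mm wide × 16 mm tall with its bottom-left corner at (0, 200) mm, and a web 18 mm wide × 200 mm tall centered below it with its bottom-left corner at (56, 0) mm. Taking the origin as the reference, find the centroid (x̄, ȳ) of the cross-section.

x̄ = 65.00 mm, ȳ = 139.55 mm

web: A = 18 × 200 = 3600.00, centroid at (65.00, 100.00).
flange: A = 130 × 16 = 2080.00, centroid at (65.00, 208.00).
ΣA = 5680.00 mm²
ΣAx̄ = (3600.00)(65.00) + (2080.00)(65.00) = 369200.00 mm³
ΣAȳ = (3600.00)(100.00) + (2080.00)(208.00) = 792640.00 mm³
x̄ = 369200.00 / 5680.00 = 65.00 mm
ȳ = 792640.00 / 5680.00 = 139.55 mm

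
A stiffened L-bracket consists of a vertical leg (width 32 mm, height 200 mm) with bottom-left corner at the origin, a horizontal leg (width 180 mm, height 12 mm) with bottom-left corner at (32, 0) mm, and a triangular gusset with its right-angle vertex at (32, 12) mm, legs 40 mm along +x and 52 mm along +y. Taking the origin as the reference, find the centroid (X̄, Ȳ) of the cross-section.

X̄ = 43.03 mm, Ȳ = 71.19 mm

vertical leg: A = 32 × 200 = 6400.00, centroid at (16.00, 100.00).
horizontal leg: A = 180 × 12 = 2160.00, centroid at (122.00, 6.00).
gusset: A = ½·40·52 = 1040.00, centroid at (45.33, 29.33).
ΣA = 9600.00 mm², ΣAX̄ = 413066.67 mm³, ΣAȲ = 683466.67 mm³.
X̄ = 413066.67/9600.00 = 43.03 mm; Ȳ = 683466.67/9600.00 = 71.19 mm.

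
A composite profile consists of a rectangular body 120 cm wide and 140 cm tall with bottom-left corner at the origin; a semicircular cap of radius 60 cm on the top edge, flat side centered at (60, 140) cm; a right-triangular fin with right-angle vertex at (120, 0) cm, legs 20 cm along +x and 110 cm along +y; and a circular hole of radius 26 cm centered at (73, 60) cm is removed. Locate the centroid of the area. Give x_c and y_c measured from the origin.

rectangular body: A = 120 × 140 = 16800.00, centroid at (60.00, 70.00).
semicircular top: A = ½π·60² = 5654.87, centroid at (60.00, 165.46).
triangular fin: A = ½·20·110 = 1100.00, centroid at (126.67, 36.67).
hole: A = −π·26² = -2123.72, centroid at (73.00, 60.00).
ΣA = 21431.15 cm², ΣAx_c = 1331594.03 cm³, ΣAy_c = 2024591.68 cm³.
x_c = 1331594.03/21431.15 = 62.13 cm; y_c = 2024591.68/21431.15 = 94.47 cm.

x_c = 62.13 cm, y_c = 94.47 cm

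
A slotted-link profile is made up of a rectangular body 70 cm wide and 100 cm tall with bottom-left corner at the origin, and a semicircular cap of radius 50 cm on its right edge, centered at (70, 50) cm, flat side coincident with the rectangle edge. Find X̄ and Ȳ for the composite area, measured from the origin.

X̄ = 55.20 cm, Ȳ = 50.00 cm

rectangular body: A = 70 × 100 = 7000.00, centroid at (35.00, 50.00).
semicircular end: A = ½π·50² = 3926.99, centroid at (91.22, 50.00).
ΣA = 10926.99 cm²
ΣAX̄ = (7000.00)(35.00) + (3926.99)(91.22) = 603222.69 cm³
ΣAȲ = (7000.00)(50.00) + (3926.99)(50.00) = 546349.54 cm³
X̄ = 603222.69 / 10926.99 = 55.20 cm
Ȳ = 546349.54 / 10926.99 = 50.00 cm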